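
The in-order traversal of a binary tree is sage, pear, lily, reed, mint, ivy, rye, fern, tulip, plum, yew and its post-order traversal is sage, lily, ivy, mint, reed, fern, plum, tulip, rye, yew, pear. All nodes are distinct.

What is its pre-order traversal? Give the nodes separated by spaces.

pear sage yew rye reed lily mint ivy tulip fern plum

The last element of post-order is the root; it splits in-order into left and right subtrees.
Root pear: left subtree has 1 node {sage}, right has 9 {lily, reed, mint, ivy, rye, fern, tulip, plum, yew}.
  Root yew: left subtree has 8 nodes {lily, reed, mint, ivy, rye, fern, tulip, plum}, right has 0 { }.
    Root rye: left subtree has 4 nodes {lily, reed, mint, ivy}, right has 3 {fern, tulip, plum}.
      Root reed: left subtree has 1 node {lily}, right has 2 {mint, ivy}.
        Root mint: left subtree has 0 nodes { }, right has 1 {ivy}.
      Root tulip: left subtree has 1 node {fern}, right has 1 {plum}.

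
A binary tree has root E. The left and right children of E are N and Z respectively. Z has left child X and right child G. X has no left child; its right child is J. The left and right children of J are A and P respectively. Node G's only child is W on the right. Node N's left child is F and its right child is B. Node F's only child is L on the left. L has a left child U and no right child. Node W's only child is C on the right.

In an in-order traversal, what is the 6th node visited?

In-order visits the left subtree, then the node, then the right subtree.
At E: go left to N.
  At N: go left to F.
    At F: go left to L.
      At L: go left to U.
        U is a leaf — visit U.
      Visit L.
      At L: no right child.
    Visit F.
    At F: no right child.
  Visit N.
  At N: go right to B.
    B is a leaf — visit B.
Visit E.
At E: go right to Z.
  At Z: go left to X.
    At X: no left child.
    Visit X.
    At X: go right to J.
      At J: go left to A.
        A is a leaf — visit A.
      Visit J.
      At J: go right to P.
        P is a leaf — visit P.
  Visit Z.
  At Z: go right to G.
    At G: no left child.
    Visit G.
    At G: go right to W.
      At W: no left child.
      Visit W.
      At W: go right to C.
        C is a leaf — visit C.
Full in-order sequence: U, L, F, N, B, E, X, A, J, P, Z, G, W, C.

E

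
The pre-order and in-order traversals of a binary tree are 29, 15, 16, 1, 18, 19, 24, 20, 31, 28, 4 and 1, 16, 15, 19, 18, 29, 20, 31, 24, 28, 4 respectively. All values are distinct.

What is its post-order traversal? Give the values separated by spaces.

1 16 19 18 15 31 20 4 28 24 29

The first element of pre-order is the root; it splits in-order into left and right subtrees.
Root 29: left subtree has 5 nodes {1, 16, 15, 19, 18}, right has 5 {20, 31, 24, 28, 4}.
  Root 15: left subtree has 2 nodes {1, 16}, right has 2 {19, 18}.
    Root 16: left subtree has 1 node {1}, right has 0 { }.
    Root 18: left subtree has 1 node {19}, right has 0 { }.
  Root 24: left subtree has 2 nodes {20, 31}, right has 2 {28, 4}.
    Root 20: left subtree has 0 nodes { }, right has 1 {31}.
    Root 28: left subtree has 0 nodes { }, right has 1 {4}.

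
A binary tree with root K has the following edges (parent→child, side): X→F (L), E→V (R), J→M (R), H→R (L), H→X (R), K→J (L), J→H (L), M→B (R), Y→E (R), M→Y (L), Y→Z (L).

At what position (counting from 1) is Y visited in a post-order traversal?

8

Post-order visits the left subtree, then the right subtree, then the node.
At K: go left to J.
  At J: go left to H.
    At H: go left to R.
      R is a leaf — visit R.
    At H: go right to X.
      At X: go left to F.
        F is a leaf — visit F.
      At X: no right child.
      Visit X.
    Visit H.
  At J: go right to M.
    At M: go left to Y.
      At Y: go left to Z.
        Z is a leaf — visit Z.
      At Y: go right to E.
        At E: no left child.
        At E: go right to V.
          V is a leaf — visit V.
        Visit E.
      Visit Y.
    At M: go right to B.
      B is a leaf — visit B.
    Visit M.
  Visit J.
At K: no right child.
Visit K.
Full post-order sequence: R, F, X, H, Z, V, E, Y, B, M, J, K.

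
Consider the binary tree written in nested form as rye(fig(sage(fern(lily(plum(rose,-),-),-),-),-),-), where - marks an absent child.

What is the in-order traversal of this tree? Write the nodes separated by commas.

In-order visits the left subtree, then the node, then the right subtree.
At rye: go left to fig.
  At fig: go left to sage.
    At sage: go left to fern.
      At fern: go left to lily.
        At lily: go left to plum.
          At plum: go left to rose.
            rose is a leaf — visit rose.
          Visit plum.
          At plum: no right child.
        Visit lily.
        At lily: no right child.
      Visit fern.
      At fern: no right child.
    Visit sage.
    At sage: no right child.
  Visit fig.
  At fig: no right child.
Visit rye.
At rye: no right child.

rose, plum, lily, fern, sage, fig, rye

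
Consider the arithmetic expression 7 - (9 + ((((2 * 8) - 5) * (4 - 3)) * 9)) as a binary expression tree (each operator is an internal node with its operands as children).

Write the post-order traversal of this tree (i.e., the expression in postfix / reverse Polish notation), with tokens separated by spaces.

7 9 2 8 * 5 - 4 3 - * 9 * + -

Post-order on an expression tree gives postfix notation: for each operator, emit left operand, right operand, then the operator.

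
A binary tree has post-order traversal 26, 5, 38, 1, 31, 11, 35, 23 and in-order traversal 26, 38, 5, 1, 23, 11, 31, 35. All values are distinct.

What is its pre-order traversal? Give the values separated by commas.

The last element of post-order is the root; it splits in-order into left and right subtrees.
Root 23: left subtree has 4 nodes {26, 38, 5, 1}, right has 3 {11, 31, 35}.
  Root 1: left subtree has 3 nodes {26, 38, 5}, right has 0 { }.
    Root 38: left subtree has 1 node {26}, right has 1 {5}.
  Root 35: left subtree has 2 nodes {11, 31}, right has 0 { }.
    Root 11: left subtree has 0 nodes { }, right has 1 {31}.

23, 1, 38, 26, 5, 35, 11, 31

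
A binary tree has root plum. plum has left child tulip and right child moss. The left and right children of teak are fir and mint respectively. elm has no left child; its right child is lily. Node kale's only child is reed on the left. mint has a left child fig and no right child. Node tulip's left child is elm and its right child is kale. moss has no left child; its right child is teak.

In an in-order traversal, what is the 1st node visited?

In-order visits the left subtree, then the node, then the right subtree.
At plum: go left to tulip.
  At tulip: go left to elm.
    At elm: no left child.
    Visit elm.
    At elm: go right to lily.
      lily is a leaf — visit lily.
  Visit tulip.
  At tulip: go right to kale.
    At kale: go left to reed.
      reed is a leaf — visit reed.
    Visit kale.
    At kale: no right child.
Visit plum.
At plum: go right to moss.
  At moss: no left child.
  Visit moss.
  At moss: go right to teak.
    At teak: go left to fir.
      fir is a leaf — visit fir.
    Visit teak.
    At teak: go right to mint.
      At mint: go left to fig.
        fig is a leaf — visit fig.
      Visit mint.
      At mint: no right child.
Full in-order sequence: elm, lily, tulip, reed, kale, plum, moss, fir, teak, fig, mint.

elm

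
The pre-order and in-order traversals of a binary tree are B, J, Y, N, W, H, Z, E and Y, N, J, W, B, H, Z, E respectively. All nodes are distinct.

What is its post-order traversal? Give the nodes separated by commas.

The first element of pre-order is the root; it splits in-order into left and right subtrees.
Root B: left subtree has 4 nodes {Y, N, J, W}, right has 3 {H, Z, E}.
  Root J: left subtree has 2 nodes {Y, N}, right has 1 {W}.
    Root Y: left subtree has 0 nodes { }, right has 1 {N}.
  Root H: left subtree has 0 nodes { }, right has 2 {Z, E}.
    Root Z: left subtree has 0 nodes { }, right has 1 {E}.

N, Y, W, J, E, Z, H, B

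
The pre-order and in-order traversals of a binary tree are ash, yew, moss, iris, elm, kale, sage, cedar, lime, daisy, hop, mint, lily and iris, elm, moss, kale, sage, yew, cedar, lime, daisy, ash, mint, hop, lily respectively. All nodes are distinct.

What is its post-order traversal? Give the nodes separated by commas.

The first element of pre-order is the root; it splits in-order into left and right subtrees.
Root ash: left subtree has 9 nodes {iris, elm, moss, kale, sage, yew, cedar, lime, daisy}, right has 3 {mint, hop, lily}.
  Root yew: left subtree has 5 nodes {iris, elm, moss, kale, sage}, right has 3 {cedar, lime, daisy}.
    Root moss: left subtree has 2 nodes {iris, elm}, right has 2 {kale, sage}.
      Root iris: left subtree has 0 nodes { }, right has 1 {elm}.
      Root kale: left subtree has 0 nodes { }, right has 1 {sage}.
    Root cedar: left subtree has 0 nodes { }, right has 2 {lime, daisy}.
      Root lime: left subtree has 0 nodes { }, right has 1 {daisy}.
  Root hop: left subtree has 1 node {mint}, right has 1 {lily}.

elm, iris, sage, kale, moss, daisy, lime, cedar, yew, mint, lily, hop, ash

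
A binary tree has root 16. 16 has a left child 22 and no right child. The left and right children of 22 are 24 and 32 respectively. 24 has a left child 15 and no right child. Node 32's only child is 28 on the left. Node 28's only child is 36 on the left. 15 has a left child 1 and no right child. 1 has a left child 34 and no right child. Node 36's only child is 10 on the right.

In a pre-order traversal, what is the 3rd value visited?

24

Pre-order visits the node, then its left subtree, then its right subtree.
Visit 16.
At 16: go left to 22.
  Visit 22.
  At 22: go left to 24.
    Visit 24.
    At 24: go left to 15.
      Visit 15.
      At 15: go left to 1.
        Visit 1.
        At 1: go left to 34.
          34 is a leaf — visit 34.
        At 1: no right child.
      At 15: no right child.
    At 24: no right child.
  At 22: go right to 32.
    Visit 32.
    At 32: go left to 28.
      Visit 28.
      At 28: go left to 36.
        Visit 36.
        At 36: no left child.
        At 36: go right to 10.
          10 is a leaf — visit 10.
      At 28: no right child.
    At 32: no right child.
At 16: no right child.
Full pre-order sequence: 16, 22, 24, 15, 1, 34, 32, 28, 36, 10.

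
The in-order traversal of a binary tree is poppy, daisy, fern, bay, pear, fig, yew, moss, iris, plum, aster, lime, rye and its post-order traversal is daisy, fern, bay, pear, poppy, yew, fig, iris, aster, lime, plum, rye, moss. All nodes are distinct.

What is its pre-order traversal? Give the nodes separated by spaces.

moss fig poppy pear bay fern daisy yew rye plum iris lime aster

The last element of post-order is the root; it splits in-order into left and right subtrees.
Root moss: left subtree has 7 nodes {poppy, daisy, fern, bay, pear, fig, yew}, right has 5 {iris, plum, aster, lime, rye}.
  Root fig: left subtree has 5 nodes {poppy, daisy, fern, bay, pear}, right has 1 {yew}.
    Root poppy: left subtree has 0 nodes { }, right has 4 {daisy, fern, bay, pear}.
      Root pear: left subtree has 3 nodes {daisy, fern, bay}, right has 0 { }.
        Root bay: left subtree has 2 nodes {daisy, fern}, right has 0 { }.
          Root fern: left subtree has 1 node {daisy}, right has 0 { }.
  Root rye: left subtree has 4 nodes {iris, plum, aster, lime}, right has 0 { }.
    Root plum: left subtree has 1 node {iris}, right has 2 {aster, lime}.
      Root lime: left subtree has 1 node {aster}, right has 0 { }.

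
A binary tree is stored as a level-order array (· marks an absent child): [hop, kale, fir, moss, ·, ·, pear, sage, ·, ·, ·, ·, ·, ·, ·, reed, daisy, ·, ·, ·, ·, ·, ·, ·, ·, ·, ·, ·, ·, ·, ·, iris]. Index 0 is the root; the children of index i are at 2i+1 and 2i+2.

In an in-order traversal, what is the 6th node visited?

In-order visits the left subtree, then the node, then the right subtree.
At hop: go left to kale.
  At kale: go left to moss.
    At moss: go left to sage.
      At sage: go left to reed.
        At reed: go left to iris.
          iris is a leaf — visit iris.
        Visit reed.
        At reed: no right child.
      Visit sage.
      At sage: go right to daisy.
        daisy is a leaf — visit daisy.
    Visit moss.
    At moss: no right child.
  Visit kale.
  At kale: no right child.
Visit hop.
At hop: go right to fir.
  At fir: no left child.
  Visit fir.
  At fir: go right to pear.
    pear is a leaf — visit pear.
Full in-order sequence: iris, reed, sage, daisy, moss, kale, hop, fir, pear.

kale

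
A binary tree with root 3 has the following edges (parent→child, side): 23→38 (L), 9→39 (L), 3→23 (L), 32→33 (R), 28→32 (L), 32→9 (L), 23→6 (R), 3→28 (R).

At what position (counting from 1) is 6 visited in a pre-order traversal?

4

Pre-order visits the node, then its left subtree, then its right subtree.
Visit 3.
At 3: go left to 23.
  Visit 23.
  At 23: go left to 38.
    38 is a leaf — visit 38.
  At 23: go right to 6.
    6 is a leaf — visit 6.
At 3: go right to 28.
  Visit 28.
  At 28: go left to 32.
    Visit 32.
    At 32: go left to 9.
      Visit 9.
      At 9: go left to 39.
        39 is a leaf — visit 39.
      At 9: no right child.
    At 32: go right to 33.
      33 is a leaf — visit 33.
  At 28: no right child.
Full pre-order sequence: 3, 23, 38, 6, 28, 32, 9, 39, 33.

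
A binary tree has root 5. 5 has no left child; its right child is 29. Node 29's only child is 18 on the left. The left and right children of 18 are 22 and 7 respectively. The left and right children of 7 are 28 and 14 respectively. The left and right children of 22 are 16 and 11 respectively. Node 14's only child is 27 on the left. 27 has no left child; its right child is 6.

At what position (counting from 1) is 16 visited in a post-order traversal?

1

Post-order visits the left subtree, then the right subtree, then the node.
At 5: no left child.
At 5: go right to 29.
  At 29: go left to 18.
    At 18: go left to 22.
      At 22: go left to 16.
        16 is a leaf — visit 16.
      At 22: go right to 11.
        11 is a leaf — visit 11.
      Visit 22.
    At 18: go right to 7.
      At 7: go left to 28.
        28 is a leaf — visit 28.
      At 7: go right to 14.
        At 14: go left to 27.
          At 27: no left child.
          At 27: go right to 6.
            6 is a leaf — visit 6.
          Visit 27.
        At 14: no right child.
        Visit 14.
      Visit 7.
    Visit 18.
  At 29: no right child.
  Visit 29.
Visit 5.
Full post-order sequence: 16, 11, 22, 28, 6, 27, 14, 7, 18, 29, 5.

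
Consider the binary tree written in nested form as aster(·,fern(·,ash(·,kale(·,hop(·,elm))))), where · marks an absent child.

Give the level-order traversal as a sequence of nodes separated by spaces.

aster fern ash kale hop elm

Level-order visits nodes level by level from the root, left to right within each level.
Level 0: aster
Level 1: fern
Level 2: ash
Level 3: kale
Level 4: hop
Level 5: elm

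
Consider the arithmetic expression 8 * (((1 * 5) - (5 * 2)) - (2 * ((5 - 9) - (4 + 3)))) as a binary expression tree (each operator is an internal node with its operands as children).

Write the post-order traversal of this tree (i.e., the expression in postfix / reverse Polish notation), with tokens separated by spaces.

8 1 5 * 5 2 * - 2 5 9 - 4 3 + - * - *

Post-order on an expression tree gives postfix notation: for each operator, emit left operand, right operand, then the operator.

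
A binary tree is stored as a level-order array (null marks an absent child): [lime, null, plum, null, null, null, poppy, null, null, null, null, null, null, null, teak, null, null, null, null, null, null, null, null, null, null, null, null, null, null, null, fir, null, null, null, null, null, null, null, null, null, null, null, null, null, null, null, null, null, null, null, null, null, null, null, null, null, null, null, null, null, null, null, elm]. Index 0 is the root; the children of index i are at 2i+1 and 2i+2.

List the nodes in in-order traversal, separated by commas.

lime, plum, poppy, teak, fir, elm

In-order visits the left subtree, then the node, then the right subtree.
At lime: no left child.
Visit lime.
At lime: go right to plum.
  At plum: no left child.
  Visit plum.
  At plum: go right to poppy.
    At poppy: no left child.
    Visit poppy.
    At poppy: go right to teak.
      At teak: no left child.
      Visit teak.
      At teak: go right to fir.
        At fir: no left child.
        Visit fir.
        At fir: go right to elm.
          elm is a leaf — visit elm.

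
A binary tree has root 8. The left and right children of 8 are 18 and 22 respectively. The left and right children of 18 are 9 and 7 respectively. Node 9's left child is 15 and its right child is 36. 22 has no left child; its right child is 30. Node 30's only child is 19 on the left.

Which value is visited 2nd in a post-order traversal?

Post-order visits the left subtree, then the right subtree, then the node.
At 8: go left to 18.
  At 18: go left to 9.
    At 9: go left to 15.
      15 is a leaf — visit 15.
    At 9: go right to 36.
      36 is a leaf — visit 36.
    Visit 9.
  At 18: go right to 7.
    7 is a leaf — visit 7.
  Visit 18.
At 8: go right to 22.
  At 22: no left child.
  At 22: go right to 30.
    At 30: go left to 19.
      19 is a leaf — visit 19.
    At 30: no right child.
    Visit 30.
  Visit 22.
Visit 8.
Full post-order sequence: 15, 36, 9, 7, 18, 19, 30, 22, 8.

36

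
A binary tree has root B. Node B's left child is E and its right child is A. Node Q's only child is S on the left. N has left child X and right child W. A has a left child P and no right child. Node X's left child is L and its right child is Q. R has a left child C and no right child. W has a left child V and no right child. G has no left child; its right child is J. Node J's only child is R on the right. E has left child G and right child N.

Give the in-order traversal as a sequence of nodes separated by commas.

In-order visits the left subtree, then the node, then the right subtree.
At B: go left to E.
  At E: go left to G.
    At G: no left child.
    Visit G.
    At G: go right to J.
      At J: no left child.
      Visit J.
      At J: go right to R.
        At R: go left to C.
          C is a leaf — visit C.
        Visit R.
        At R: no right child.
  Visit E.
  At E: go right to N.
    At N: go left to X.
      At X: go left to L.
        L is a leaf — visit L.
      Visit X.
      At X: go right to Q.
        At Q: go left to S.
          S is a leaf — visit S.
        Visit Q.
        At Q: no right child.
    Visit N.
    At N: go right to W.
      At W: go left to V.
        V is a leaf — visit V.
      Visit W.
      At W: no right child.
Visit B.
At B: go right to A.
  At A: go left to P.
    P is a leaf — visit P.
  Visit A.
  At A: no right child.

G, J, C, R, E, L, X, S, Q, N, V, W, B, P, A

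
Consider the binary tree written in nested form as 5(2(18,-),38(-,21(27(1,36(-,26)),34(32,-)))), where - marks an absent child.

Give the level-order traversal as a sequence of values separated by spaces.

5 2 38 18 21 27 34 1 36 32 26

Level-order visits nodes level by level from the root, left to right within each level.
Level 0: 5
Level 1: 2, 38
Level 2: 18, 21
Level 3: 27, 34
Level 4: 1, 36, 32
Level 5: 26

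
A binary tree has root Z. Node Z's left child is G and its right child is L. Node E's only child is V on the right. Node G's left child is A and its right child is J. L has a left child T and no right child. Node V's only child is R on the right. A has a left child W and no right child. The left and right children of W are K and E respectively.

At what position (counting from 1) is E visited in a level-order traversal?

Level-order visits nodes level by level from the root, left to right within each level.
Level 0: Z
Level 1: G, L
Level 2: A, J, T
Level 3: W
Level 4: K, E
Level 5: V
Level 6: R
Full level-order sequence: Z, G, L, A, J, T, W, K, E, V, R.

9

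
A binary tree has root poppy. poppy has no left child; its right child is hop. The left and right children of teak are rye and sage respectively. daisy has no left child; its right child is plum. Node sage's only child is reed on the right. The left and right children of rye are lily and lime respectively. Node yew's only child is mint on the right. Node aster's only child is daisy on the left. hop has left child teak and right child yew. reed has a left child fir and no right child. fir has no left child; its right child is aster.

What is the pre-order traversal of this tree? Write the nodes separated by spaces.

poppy hop teak rye lily lime sage reed fir aster daisy plum yew mint

Pre-order visits the node, then its left subtree, then its right subtree.
Visit poppy.
At poppy: no left child.
At poppy: go right to hop.
  Visit hop.
  At hop: go left to teak.
    Visit teak.
    At teak: go left to rye.
      Visit rye.
      At rye: go left to lily.
        lily is a leaf — visit lily.
      At rye: go right to lime.
        lime is a leaf — visit lime.
    At teak: go right to sage.
      Visit sage.
      At sage: no left child.
      At sage: go right to reed.
        Visit reed.
        At reed: go left to fir.
          Visit fir.
          At fir: no left child.
          At fir: go right to aster.
            Visit aster.
            At aster: go left to daisy.
              Visit daisy.
              At daisy: no left child.
              At daisy: go right to plum.
                plum is a leaf — visit plum.
            At aster: no right child.
        At reed: no right child.
  At hop: go right to yew.
    Visit yew.
    At yew: no left child.
    At yew: go right to mint.
      mint is a leaf — visit mint.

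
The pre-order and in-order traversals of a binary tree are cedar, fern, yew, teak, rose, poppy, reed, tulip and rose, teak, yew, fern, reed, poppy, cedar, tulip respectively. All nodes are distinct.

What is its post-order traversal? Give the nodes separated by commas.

rose, teak, yew, reed, poppy, fern, tulip, cedar

The first element of pre-order is the root; it splits in-order into left and right subtrees.
Root cedar: left subtree has 6 nodes {rose, teak, yew, fern, reed, poppy}, right has 1 {tulip}.
  Root fern: left subtree has 3 nodes {rose, teak, yew}, right has 2 {reed, poppy}.
    Root yew: left subtree has 2 nodes {rose, teak}, right has 0 { }.
      Root teak: left subtree has 1 node {rose}, right has 0 { }.
    Root poppy: left subtree has 1 node {reed}, right has 0 { }.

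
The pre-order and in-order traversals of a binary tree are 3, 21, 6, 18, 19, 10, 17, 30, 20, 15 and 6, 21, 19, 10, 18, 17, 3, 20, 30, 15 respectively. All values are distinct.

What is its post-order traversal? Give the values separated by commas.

The first element of pre-order is the root; it splits in-order into left and right subtrees.
Root 3: left subtree has 6 nodes {6, 21, 19, 10, 18, 17}, right has 3 {20, 30, 15}.
  Root 21: left subtree has 1 node {6}, right has 4 {19, 10, 18, 17}.
    Root 18: left subtree has 2 nodes {19, 10}, right has 1 {17}.
      Root 19: left subtree has 0 nodes { }, right has 1 {10}.
  Root 30: left subtree has 1 node {20}, right has 1 {15}.

6, 10, 19, 17, 18, 21, 20, 15, 30, 3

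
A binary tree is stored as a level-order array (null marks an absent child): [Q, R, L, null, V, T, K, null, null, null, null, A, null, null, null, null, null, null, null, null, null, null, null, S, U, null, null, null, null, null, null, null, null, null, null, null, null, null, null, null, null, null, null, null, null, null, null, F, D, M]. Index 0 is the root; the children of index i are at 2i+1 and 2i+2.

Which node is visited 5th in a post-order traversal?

Post-order visits the left subtree, then the right subtree, then the node.
At Q: go left to R.
  At R: no left child.
  At R: go right to V.
    V is a leaf — visit V.
  Visit R.
At Q: go right to L.
  At L: go left to T.
    At T: go left to A.
      At A: go left to S.
        At S: go left to F.
          F is a leaf — visit F.
        At S: go right to D.
          D is a leaf — visit D.
        Visit S.
      At A: go right to U.
        At U: go left to M.
          M is a leaf — visit M.
        At U: no right child.
        Visit U.
      Visit A.
    At T: no right child.
    Visit T.
  At L: go right to K.
    K is a leaf — visit K.
  Visit L.
Visit Q.
Full post-order sequence: V, R, F, D, S, M, U, A, T, K, L, Q.

S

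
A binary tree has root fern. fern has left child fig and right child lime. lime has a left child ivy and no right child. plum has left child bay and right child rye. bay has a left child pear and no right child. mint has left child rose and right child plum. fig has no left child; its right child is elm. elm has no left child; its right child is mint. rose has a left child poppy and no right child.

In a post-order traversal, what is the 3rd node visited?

Post-order visits the left subtree, then the right subtree, then the node.
At fern: go left to fig.
  At fig: no left child.
  At fig: go right to elm.
    At elm: no left child.
    At elm: go right to mint.
      At mint: go left to rose.
        At rose: go left to poppy.
          poppy is a leaf — visit poppy.
        At rose: no right child.
        Visit rose.
      At mint: go right to plum.
        At plum: go left to bay.
          At bay: go left to pear.
            pear is a leaf — visit pear.
          At bay: no right child.
          Visit bay.
        At plum: go right to rye.
          rye is a leaf — visit rye.
        Visit plum.
      Visit mint.
    Visit elm.
  Visit fig.
At fern: go right to lime.
  At lime: go left to ivy.
    ivy is a leaf — visit ivy.
  At lime: no right child.
  Visit lime.
Visit fern.
Full post-order sequence: poppy, rose, pear, bay, rye, plum, mint, elm, fig, ivy, lime, fern.

pear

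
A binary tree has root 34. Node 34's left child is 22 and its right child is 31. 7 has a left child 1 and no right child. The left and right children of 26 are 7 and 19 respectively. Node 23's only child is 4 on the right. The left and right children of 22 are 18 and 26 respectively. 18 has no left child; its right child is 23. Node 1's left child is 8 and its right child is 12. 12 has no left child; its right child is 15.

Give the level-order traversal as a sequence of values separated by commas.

34, 22, 31, 18, 26, 23, 7, 19, 4, 1, 8, 12, 15

Level-order visits nodes level by level from the root, left to right within each level.
Level 0: 34
Level 1: 22, 31
Level 2: 18, 26
Level 3: 23, 7, 19
Level 4: 4, 1
Level 5: 8, 12
Level 6: 15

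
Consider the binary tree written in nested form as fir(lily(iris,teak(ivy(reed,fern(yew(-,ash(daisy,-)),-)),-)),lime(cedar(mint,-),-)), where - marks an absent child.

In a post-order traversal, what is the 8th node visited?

Post-order visits the left subtree, then the right subtree, then the node.
At fir: go left to lily.
  At lily: go left to iris.
    iris is a leaf — visit iris.
  At lily: go right to teak.
    At teak: go left to ivy.
      At ivy: go left to reed.
        reed is a leaf — visit reed.
      At ivy: go right to fern.
        At fern: go left to yew.
          At yew: no left child.
          At yew: go right to ash.
            At ash: go left to daisy.
              daisy is a leaf — visit daisy.
            At ash: no right child.
            Visit ash.
          Visit yew.
        At fern: no right child.
        Visit fern.
      Visit ivy.
    At teak: no right child.
    Visit teak.
  Visit lily.
At fir: go right to lime.
  At lime: go left to cedar.
    At cedar: go left to mint.
      mint is a leaf — visit mint.
    At cedar: no right child.
    Visit cedar.
  At lime: no right child.
  Visit lime.
Visit fir.
Full post-order sequence: iris, reed, daisy, ash, yew, fern, ivy, teak, lily, mint, cedar, lime, fir.

teak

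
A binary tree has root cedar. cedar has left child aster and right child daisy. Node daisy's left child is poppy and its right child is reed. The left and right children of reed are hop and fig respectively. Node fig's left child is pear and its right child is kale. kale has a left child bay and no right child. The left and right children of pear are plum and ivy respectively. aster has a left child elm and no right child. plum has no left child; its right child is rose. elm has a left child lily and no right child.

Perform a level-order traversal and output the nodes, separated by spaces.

Level-order visits nodes level by level from the root, left to right within each level.
Level 0: cedar
Level 1: aster, daisy
Level 2: elm, poppy, reed
Level 3: lily, hop, fig
Level 4: pear, kale
Level 5: plum, ivy, bay
Level 6: rose

cedar aster daisy elm poppy reed lily hop fig pear kale plum ivy bay rose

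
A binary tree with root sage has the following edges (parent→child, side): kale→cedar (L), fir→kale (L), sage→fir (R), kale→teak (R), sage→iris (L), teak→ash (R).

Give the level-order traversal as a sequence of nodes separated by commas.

Level-order visits nodes level by level from the root, left to right within each level.
Level 0: sage
Level 1: iris, fir
Level 2: kale
Level 3: cedar, teak
Level 4: ash

sage, iris, fir, kale, cedar, teak, ash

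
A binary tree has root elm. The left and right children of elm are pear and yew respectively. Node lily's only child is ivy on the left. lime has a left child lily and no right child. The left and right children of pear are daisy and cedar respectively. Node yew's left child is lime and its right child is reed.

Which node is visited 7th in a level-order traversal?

reed

Level-order visits nodes level by level from the root, left to right within each level.
Level 0: elm
Level 1: pear, yew
Level 2: daisy, cedar, lime, reed
Level 3: lily
Level 4: ivy
Full level-order sequence: elm, pear, yew, daisy, cedar, lime, reed, lily, ivy.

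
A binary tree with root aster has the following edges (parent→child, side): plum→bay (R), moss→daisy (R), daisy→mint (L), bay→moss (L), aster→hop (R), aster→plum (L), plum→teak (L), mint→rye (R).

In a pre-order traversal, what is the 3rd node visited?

teak

Pre-order visits the node, then its left subtree, then its right subtree.
Visit aster.
At aster: go left to plum.
  Visit plum.
  At plum: go left to teak.
    teak is a leaf — visit teak.
  At plum: go right to bay.
    Visit bay.
    At bay: go left to moss.
      Visit moss.
      At moss: no left child.
      At moss: go right to daisy.
        Visit daisy.
        At daisy: go left to mint.
          Visit mint.
          At mint: no left child.
          At mint: go right to rye.
            rye is a leaf — visit rye.
        At daisy: no right child.
    At bay: no right child.
At aster: go right to hop.
  hop is a leaf — visit hop.
Full pre-order sequence: aster, plum, teak, bay, moss, daisy, mint, rye, hop.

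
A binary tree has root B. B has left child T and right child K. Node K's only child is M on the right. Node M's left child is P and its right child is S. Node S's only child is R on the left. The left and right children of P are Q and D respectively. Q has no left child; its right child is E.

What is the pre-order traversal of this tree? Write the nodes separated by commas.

B, T, K, M, P, Q, E, D, S, R

Pre-order visits the node, then its left subtree, then its right subtree.
Visit B.
At B: go left to T.
  T is a leaf — visit T.
At B: go right to K.
  Visit K.
  At K: no left child.
  At K: go right to M.
    Visit M.
    At M: go left to P.
      Visit P.
      At P: go left to Q.
        Visit Q.
        At Q: no left child.
        At Q: go right to E.
          E is a leaf — visit E.
      At P: go right to D.
        D is a leaf — visit D.
    At M: go right to S.
      Visit S.
      At S: go left to R.
        R is a leaf — visit R.
      At S: no right child.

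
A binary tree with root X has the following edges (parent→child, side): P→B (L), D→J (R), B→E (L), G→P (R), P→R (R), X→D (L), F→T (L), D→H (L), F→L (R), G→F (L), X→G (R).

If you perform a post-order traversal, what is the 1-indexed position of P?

Post-order visits the left subtree, then the right subtree, then the node.
At X: go left to D.
  At D: go left to H.
    H is a leaf — visit H.
  At D: go right to J.
    J is a leaf — visit J.
  Visit D.
At X: go right to G.
  At G: go left to F.
    At F: go left to T.
      T is a leaf — visit T.
    At F: go right to L.
      L is a leaf — visit L.
    Visit F.
  At G: go right to P.
    At P: go left to B.
      At B: go left to E.
        E is a leaf — visit E.
      At B: no right child.
      Visit B.
    At P: go right to R.
      R is a leaf — visit R.
    Visit P.
  Visit G.
Visit X.
Full post-order sequence: H, J, D, T, L, F, E, B, R, P, G, X.

10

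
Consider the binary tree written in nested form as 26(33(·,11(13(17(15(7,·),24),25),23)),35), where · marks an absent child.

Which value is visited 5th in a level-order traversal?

Level-order visits nodes level by level from the root, left to right within each level.
Level 0: 26
Level 1: 33, 35
Level 2: 11
Level 3: 13, 23
Level 4: 17, 25
Level 5: 15, 24
Level 6: 7
Full level-order sequence: 26, 33, 35, 11, 13, 23, 17, 25, 15, 24, 7.

13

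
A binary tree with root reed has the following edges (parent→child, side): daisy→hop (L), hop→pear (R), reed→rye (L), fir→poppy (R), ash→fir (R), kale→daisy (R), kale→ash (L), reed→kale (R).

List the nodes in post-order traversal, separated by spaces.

Post-order visits the left subtree, then the right subtree, then the node.
At reed: go left to rye.
  rye is a leaf — visit rye.
At reed: go right to kale.
  At kale: go left to ash.
    At ash: no left child.
    At ash: go right to fir.
      At fir: no left child.
      At fir: go right to poppy.
        poppy is a leaf — visit poppy.
      Visit fir.
    Visit ash.
  At kale: go right to daisy.
    At daisy: go left to hop.
      At hop: no left child.
      At hop: go right to pear.
        pear is a leaf — visit pear.
      Visit hop.
    At daisy: no right child.
    Visit daisy.
  Visit kale.
Visit reed.

rye poppy fir ash pear hop daisy kale reed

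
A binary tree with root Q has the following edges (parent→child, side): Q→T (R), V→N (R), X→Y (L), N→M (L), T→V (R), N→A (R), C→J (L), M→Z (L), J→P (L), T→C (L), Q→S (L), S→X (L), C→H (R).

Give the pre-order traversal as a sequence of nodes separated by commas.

Pre-order visits the node, then its left subtree, then its right subtree.
Visit Q.
At Q: go left to S.
  Visit S.
  At S: go left to X.
    Visit X.
    At X: go left to Y.
      Y is a leaf — visit Y.
    At X: no right child.
  At S: no right child.
At Q: go right to T.
  Visit T.
  At T: go left to C.
    Visit C.
    At C: go left to J.
      Visit J.
      At J: go left to P.
        P is a leaf — visit P.
      At J: no right child.
    At C: go right to H.
      H is a leaf — visit H.
  At T: go right to V.
    Visit V.
    At V: no left child.
    At V: go right to N.
      Visit N.
      At N: go left to M.
        Visit M.
        At M: go left to Z.
          Z is a leaf — visit Z.
        At M: no right child.
      At N: go right to A.
        A is a leaf — visit A.

Q, S, X, Y, T, C, J, P, H, V, N, M, Z, A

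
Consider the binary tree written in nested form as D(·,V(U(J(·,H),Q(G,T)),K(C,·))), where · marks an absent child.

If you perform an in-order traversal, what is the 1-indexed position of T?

In-order visits the left subtree, then the node, then the right subtree.
At D: no left child.
Visit D.
At D: go right to V.
  At V: go left to U.
    At U: go left to J.
      At J: no left child.
      Visit J.
      At J: go right to H.
        H is a leaf — visit H.
    Visit U.
    At U: go right to Q.
      At Q: go left to G.
        G is a leaf — visit G.
      Visit Q.
      At Q: go right to T.
        T is a leaf — visit T.
  Visit V.
  At V: go right to K.
    At K: go left to C.
      C is a leaf — visit C.
    Visit K.
    At K: no right child.
Full in-order sequence: D, J, H, U, G, Q, T, V, C, K.

7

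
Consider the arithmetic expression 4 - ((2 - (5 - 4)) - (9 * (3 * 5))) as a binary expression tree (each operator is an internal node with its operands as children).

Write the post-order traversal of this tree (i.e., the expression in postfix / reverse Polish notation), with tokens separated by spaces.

4 2 5 4 - - 9 3 5 * * - -

Post-order on an expression tree gives postfix notation: for each operator, emit left operand, right operand, then the operator.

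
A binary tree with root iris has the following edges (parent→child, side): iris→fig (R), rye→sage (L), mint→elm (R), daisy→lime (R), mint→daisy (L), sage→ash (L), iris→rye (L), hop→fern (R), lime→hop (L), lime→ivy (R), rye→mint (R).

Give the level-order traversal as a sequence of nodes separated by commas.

Level-order visits nodes level by level from the root, left to right within each level.
Level 0: iris
Level 1: rye, fig
Level 2: sage, mint
Level 3: ash, daisy, elm
Level 4: lime
Level 5: hop, ivy
Level 6: fern

iris, rye, fig, sage, mint, ash, daisy, elm, lime, hop, ivy, fern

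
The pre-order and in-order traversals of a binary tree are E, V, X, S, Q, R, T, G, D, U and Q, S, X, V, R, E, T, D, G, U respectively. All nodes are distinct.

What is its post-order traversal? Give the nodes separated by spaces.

The first element of pre-order is the root; it splits in-order into left and right subtrees.
Root E: left subtree has 5 nodes {Q, S, X, V, R}, right has 4 {T, D, G, U}.
  Root V: left subtree has 3 nodes {Q, S, X}, right has 1 {R}.
    Root X: left subtree has 2 nodes {Q, S}, right has 0 { }.
      Root S: left subtree has 1 node {Q}, right has 0 { }.
  Root T: left subtree has 0 nodes { }, right has 3 {D, G, U}.
    Root G: left subtree has 1 node {D}, right has 1 {U}.

Q S X R V D U G T E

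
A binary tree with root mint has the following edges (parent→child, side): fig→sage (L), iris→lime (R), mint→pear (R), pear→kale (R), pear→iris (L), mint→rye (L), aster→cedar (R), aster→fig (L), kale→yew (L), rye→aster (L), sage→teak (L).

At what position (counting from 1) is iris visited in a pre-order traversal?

Pre-order visits the node, then its left subtree, then its right subtree.
Visit mint.
At mint: go left to rye.
  Visit rye.
  At rye: go left to aster.
    Visit aster.
    At aster: go left to fig.
      Visit fig.
      At fig: go left to sage.
        Visit sage.
        At sage: go left to teak.
          teak is a leaf — visit teak.
        At sage: no right child.
      At fig: no right child.
    At aster: go right to cedar.
      cedar is a leaf — visit cedar.
  At rye: no right child.
At mint: go right to pear.
  Visit pear.
  At pear: go left to iris.
    Visit iris.
    At iris: no left child.
    At iris: go right to lime.
      lime is a leaf — visit lime.
  At pear: go right to kale.
    Visit kale.
    At kale: go left to yew.
      yew is a leaf — visit yew.
    At kale: no right child.
Full pre-order sequence: mint, rye, aster, fig, sage, teak, cedar, pear, iris, lime, kale, yew.

9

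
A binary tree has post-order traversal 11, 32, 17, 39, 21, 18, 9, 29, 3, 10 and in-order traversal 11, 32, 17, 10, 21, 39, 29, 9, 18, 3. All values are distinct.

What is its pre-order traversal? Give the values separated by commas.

The last element of post-order is the root; it splits in-order into left and right subtrees.
Root 10: left subtree has 3 nodes {11, 32, 17}, right has 6 {21, 39, 29, 9, 18, 3}.
  Root 17: left subtree has 2 nodes {11, 32}, right has 0 { }.
    Root 32: left subtree has 1 node {11}, right has 0 { }.
  Root 3: left subtree has 5 nodes {21, 39, 29, 9, 18}, right has 0 { }.
    Root 29: left subtree has 2 nodes {21, 39}, right has 2 {9, 18}.
      Root 21: left subtree has 0 nodes { }, right has 1 {39}.
      Root 9: left subtree has 0 nodes { }, right has 1 {18}.

10, 17, 32, 11, 3, 29, 21, 39, 9, 18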